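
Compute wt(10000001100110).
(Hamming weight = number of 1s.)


Counting 1s in 10000001100110

5


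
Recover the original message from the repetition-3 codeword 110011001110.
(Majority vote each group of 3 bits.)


Groups: 110, 011, 001, 110
Majority votes: 1101

1101


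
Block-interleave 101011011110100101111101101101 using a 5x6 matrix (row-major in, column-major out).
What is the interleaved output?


Matrix:
  101011
  011110
  100101
  111101
  101101
Read columns: 101110101011011011111100010111

101110101011011011111100010111


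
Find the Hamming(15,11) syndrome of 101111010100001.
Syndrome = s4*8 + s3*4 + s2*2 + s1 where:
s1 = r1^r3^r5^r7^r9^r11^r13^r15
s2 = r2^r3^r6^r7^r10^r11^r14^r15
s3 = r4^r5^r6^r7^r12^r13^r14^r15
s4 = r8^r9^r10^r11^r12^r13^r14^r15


s1=0, s2=0, s3=0, s4=1

Syndrome = 8 (error at position 8)


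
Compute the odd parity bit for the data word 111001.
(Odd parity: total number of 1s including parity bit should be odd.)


Number of 1s in data: 4
Parity bit: 1

1


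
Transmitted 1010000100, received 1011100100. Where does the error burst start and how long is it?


XOR: 0001100000

Burst at position 3, length 2


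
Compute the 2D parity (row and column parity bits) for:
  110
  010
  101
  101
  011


Row parities: 01000
Column parities: 111

Row P: 01000, Col P: 111, Corner: 1


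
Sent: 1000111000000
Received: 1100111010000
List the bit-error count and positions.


XOR: 0100000010000

2 error(s) at position(s): 1, 8


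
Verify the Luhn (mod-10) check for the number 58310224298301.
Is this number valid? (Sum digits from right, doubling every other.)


Luhn sum = 50
50 mod 10 = 0

Valid (Luhn sum mod 10 = 0)


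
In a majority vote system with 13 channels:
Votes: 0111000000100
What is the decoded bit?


Ones: 4 out of 13
Threshold: 7

0 (4/13 voted 1)


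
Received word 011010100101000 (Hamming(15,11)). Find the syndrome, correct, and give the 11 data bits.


Syndrome = 5: error at position 5

Data: 10010101000 (corrected bit 5)


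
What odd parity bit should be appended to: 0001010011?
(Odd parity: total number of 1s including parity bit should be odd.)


Number of 1s in data: 4
Parity bit: 1

1


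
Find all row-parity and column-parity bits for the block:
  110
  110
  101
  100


Row parities: 0001
Column parities: 001

Row P: 0001, Col P: 001, Corner: 1


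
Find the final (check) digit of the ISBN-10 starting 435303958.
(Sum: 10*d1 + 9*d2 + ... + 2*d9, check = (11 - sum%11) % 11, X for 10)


Weighted sum: 210
210 mod 11 = 1

Check digit: X


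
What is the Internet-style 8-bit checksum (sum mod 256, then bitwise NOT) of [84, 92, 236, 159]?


Sum = 571 mod 256 = 59
Complement = 196

196


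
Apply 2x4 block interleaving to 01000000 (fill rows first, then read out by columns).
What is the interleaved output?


Matrix:
  0100
  0000
Read columns: 00100000

00100000


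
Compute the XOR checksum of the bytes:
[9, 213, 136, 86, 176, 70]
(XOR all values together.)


XOR chain: 9 ^ 213 ^ 136 ^ 86 ^ 176 ^ 70 = 244

244


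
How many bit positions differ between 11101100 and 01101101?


XOR: 10000001
Count of 1s: 2

2


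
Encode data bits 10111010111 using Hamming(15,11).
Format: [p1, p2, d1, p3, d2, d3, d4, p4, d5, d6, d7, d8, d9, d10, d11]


Parity bits: p1=0, p2=0, p3=1, p4=1

001101111010111


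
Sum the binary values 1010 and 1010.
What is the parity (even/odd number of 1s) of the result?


1010 = 10
1010 = 10
Sum = 20 = 10100
1s count = 2

even parity (2 ones in 10100)


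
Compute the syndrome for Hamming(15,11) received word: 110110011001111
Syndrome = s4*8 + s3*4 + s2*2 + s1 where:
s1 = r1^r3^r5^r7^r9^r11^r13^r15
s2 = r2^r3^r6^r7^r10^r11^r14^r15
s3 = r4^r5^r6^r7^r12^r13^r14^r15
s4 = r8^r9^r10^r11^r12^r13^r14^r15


s1=1, s2=1, s3=0, s4=0

Syndrome = 3 (error at position 3)


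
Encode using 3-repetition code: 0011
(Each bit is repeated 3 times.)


Each bit -> 3 copies

000000111111


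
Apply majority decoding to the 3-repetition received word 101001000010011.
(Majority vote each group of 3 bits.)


Groups: 101, 001, 000, 010, 011
Majority votes: 10001

10001


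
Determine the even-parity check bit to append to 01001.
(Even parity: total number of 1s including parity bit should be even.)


Number of 1s in data: 2
Parity bit: 0

0


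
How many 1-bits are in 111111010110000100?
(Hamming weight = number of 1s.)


Counting 1s in 111111010110000100

10


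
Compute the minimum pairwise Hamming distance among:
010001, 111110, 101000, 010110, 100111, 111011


Comparing all pairs, minimum distance: 2
Can detect 1 errors, correct 0 errors

2


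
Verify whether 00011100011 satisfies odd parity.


Number of 1s: 5

Yes, parity is correct (5 ones)


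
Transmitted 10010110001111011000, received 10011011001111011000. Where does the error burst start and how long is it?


XOR: 00001101000000000000

Burst at position 4, length 4


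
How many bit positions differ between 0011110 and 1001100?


XOR: 1010010
Count of 1s: 3

3


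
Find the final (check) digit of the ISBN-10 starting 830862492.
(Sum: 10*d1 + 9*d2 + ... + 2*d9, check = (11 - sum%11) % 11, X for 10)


Weighted sum: 256
256 mod 11 = 3

Check digit: 8


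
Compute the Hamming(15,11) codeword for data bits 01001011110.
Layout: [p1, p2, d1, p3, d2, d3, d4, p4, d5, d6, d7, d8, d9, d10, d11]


Parity bits: p1=0, p2=0, p3=0, p4=1

000010011011110


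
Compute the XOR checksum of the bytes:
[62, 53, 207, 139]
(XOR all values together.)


XOR chain: 62 ^ 53 ^ 207 ^ 139 = 79

79


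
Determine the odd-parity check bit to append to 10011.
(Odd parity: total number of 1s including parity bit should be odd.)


Number of 1s in data: 3
Parity bit: 0

0


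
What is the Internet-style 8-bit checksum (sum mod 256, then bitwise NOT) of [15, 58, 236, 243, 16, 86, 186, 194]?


Sum = 1034 mod 256 = 10
Complement = 245

245


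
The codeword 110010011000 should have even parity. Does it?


Number of 1s: 5

No, parity error (5 ones)


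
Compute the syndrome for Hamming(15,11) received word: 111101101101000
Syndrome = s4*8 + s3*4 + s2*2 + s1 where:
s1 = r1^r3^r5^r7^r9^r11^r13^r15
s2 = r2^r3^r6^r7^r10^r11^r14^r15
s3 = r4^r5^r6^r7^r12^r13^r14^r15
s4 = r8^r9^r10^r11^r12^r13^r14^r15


s1=0, s2=1, s3=0, s4=1

Syndrome = 10 (error at position 10)


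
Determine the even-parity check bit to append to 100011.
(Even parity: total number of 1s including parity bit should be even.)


Number of 1s in data: 3
Parity bit: 1

1


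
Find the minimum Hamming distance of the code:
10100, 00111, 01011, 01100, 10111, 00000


Comparing all pairs, minimum distance: 1
Can detect 0 errors, correct 0 errors

1


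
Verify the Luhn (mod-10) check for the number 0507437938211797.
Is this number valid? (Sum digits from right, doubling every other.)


Luhn sum = 81
81 mod 10 = 1

Invalid (Luhn sum mod 10 = 1)


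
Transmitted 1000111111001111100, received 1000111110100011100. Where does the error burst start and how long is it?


XOR: 0000000001101100000

Burst at position 9, length 5


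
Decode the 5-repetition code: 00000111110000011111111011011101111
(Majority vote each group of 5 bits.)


Groups: 00000, 11111, 00000, 11111, 11101, 10111, 01111
Majority votes: 0101111

0101111


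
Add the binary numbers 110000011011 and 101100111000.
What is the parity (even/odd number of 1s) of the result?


110000011011 = 3099
101100111000 = 2872
Sum = 5971 = 1011101010011
1s count = 8

even parity (8 ones in 1011101010011)


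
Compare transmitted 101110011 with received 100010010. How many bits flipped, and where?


XOR: 001100001

3 error(s) at position(s): 2, 3, 8


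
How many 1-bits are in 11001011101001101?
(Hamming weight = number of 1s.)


Counting 1s in 11001011101001101

10


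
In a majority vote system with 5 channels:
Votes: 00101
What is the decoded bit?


Ones: 2 out of 5
Threshold: 3

0 (2/5 voted 1)


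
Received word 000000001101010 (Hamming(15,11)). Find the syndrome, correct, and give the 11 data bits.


Syndrome = 1: error at position 1

Data: 00001101010 (corrected bit 1)


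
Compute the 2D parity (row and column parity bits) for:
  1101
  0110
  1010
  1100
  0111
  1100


Row parities: 100010
Column parities: 0110

Row P: 100010, Col P: 0110, Corner: 0


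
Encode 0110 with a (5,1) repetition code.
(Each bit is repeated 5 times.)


Each bit -> 5 copies

00000111111111100000


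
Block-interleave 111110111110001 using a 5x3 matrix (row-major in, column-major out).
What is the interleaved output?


Matrix:
  111
  110
  111
  110
  001
Read columns: 111101111010101

111101111010101


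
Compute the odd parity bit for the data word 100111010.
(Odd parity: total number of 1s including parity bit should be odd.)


Number of 1s in data: 5
Parity bit: 0

0


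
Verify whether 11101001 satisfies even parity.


Number of 1s: 5

No, parity error (5 ones)


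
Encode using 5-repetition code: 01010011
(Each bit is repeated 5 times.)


Each bit -> 5 copies

0000011111000001111100000000001111111111


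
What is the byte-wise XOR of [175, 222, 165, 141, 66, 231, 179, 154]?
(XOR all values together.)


XOR chain: 175 ^ 222 ^ 165 ^ 141 ^ 66 ^ 231 ^ 179 ^ 154 = 213

213


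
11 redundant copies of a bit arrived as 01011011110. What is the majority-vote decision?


Ones: 7 out of 11
Threshold: 6

1 (7/11 voted 1)


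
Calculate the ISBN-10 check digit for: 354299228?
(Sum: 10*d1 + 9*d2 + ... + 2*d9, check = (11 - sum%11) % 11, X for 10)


Weighted sum: 250
250 mod 11 = 8

Check digit: 3


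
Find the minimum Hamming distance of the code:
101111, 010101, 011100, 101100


Comparing all pairs, minimum distance: 2
Can detect 1 errors, correct 0 errors

2


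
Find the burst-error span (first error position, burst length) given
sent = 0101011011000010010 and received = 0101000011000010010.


XOR: 0000011000000000000

Burst at position 5, length 2


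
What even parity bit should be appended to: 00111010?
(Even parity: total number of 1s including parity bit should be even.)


Number of 1s in data: 4
Parity bit: 0

0


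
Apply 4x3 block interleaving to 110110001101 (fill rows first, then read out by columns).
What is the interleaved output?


Matrix:
  110
  110
  001
  101
Read columns: 110111000011

110111000011


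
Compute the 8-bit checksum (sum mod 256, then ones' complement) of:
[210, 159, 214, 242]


Sum = 825 mod 256 = 57
Complement = 198

198


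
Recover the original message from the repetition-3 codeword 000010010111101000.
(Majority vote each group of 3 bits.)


Groups: 000, 010, 010, 111, 101, 000
Majority votes: 000110

000110


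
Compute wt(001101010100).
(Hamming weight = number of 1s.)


Counting 1s in 001101010100

5


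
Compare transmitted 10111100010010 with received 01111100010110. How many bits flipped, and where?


XOR: 11000000000100

3 error(s) at position(s): 0, 1, 11


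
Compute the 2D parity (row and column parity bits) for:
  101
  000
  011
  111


Row parities: 0001
Column parities: 001

Row P: 0001, Col P: 001, Corner: 1


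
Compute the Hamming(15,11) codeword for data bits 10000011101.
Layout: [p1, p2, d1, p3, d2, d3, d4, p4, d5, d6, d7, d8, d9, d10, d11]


Parity bits: p1=0, p2=1, p3=1, p4=0

011100000011101


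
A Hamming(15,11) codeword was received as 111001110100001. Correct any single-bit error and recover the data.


Syndrome = 12: error at position 12

Data: 10110101001 (corrected bit 12)


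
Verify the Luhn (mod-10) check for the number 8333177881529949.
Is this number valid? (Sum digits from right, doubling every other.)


Luhn sum = 87
87 mod 10 = 7

Invalid (Luhn sum mod 10 = 7)


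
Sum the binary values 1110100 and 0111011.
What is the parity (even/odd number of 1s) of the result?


1110100 = 116
0111011 = 59
Sum = 175 = 10101111
1s count = 6

even parity (6 ones in 10101111)


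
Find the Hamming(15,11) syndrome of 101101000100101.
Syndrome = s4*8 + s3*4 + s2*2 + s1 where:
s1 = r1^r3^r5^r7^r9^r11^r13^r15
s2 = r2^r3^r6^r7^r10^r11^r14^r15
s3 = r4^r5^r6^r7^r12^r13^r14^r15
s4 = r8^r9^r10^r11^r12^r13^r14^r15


s1=0, s2=0, s3=0, s4=1

Syndrome = 8 (error at position 8)


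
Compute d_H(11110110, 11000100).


XOR: 00110010
Count of 1s: 3

3


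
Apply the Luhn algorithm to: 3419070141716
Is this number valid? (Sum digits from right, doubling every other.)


Luhn sum = 49
49 mod 10 = 9

Invalid (Luhn sum mod 10 = 9)


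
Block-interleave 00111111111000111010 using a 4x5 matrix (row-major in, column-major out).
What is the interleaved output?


Matrix:
  00111
  11111
  10001
  11010
Read columns: 01110101110011011110

01110101110011011110


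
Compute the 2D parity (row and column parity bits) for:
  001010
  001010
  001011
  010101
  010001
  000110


Row parities: 001100
Column parities: 001001

Row P: 001100, Col P: 001001, Corner: 0


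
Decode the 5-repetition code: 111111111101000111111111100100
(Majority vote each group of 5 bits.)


Groups: 11111, 11111, 01000, 11111, 11111, 00100
Majority votes: 110110

110110


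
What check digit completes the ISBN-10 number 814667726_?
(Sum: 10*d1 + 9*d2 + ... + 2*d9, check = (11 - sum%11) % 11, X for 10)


Weighted sum: 280
280 mod 11 = 5

Check digit: 6


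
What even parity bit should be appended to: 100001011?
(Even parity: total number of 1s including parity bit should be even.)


Number of 1s in data: 4
Parity bit: 0

0


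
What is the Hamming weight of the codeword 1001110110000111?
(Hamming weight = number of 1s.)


Counting 1s in 1001110110000111

9


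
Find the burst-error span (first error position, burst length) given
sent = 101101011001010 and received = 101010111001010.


XOR: 000111100000000

Burst at position 3, length 4


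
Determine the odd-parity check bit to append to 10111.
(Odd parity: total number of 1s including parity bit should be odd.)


Number of 1s in data: 4
Parity bit: 1

1


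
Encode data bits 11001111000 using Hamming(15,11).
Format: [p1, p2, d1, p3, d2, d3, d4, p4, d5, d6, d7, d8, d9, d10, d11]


Parity bits: p1=0, p2=1, p3=0, p4=0

011010001111000


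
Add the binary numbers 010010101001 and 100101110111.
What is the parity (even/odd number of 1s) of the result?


010010101001 = 1193
100101110111 = 2423
Sum = 3616 = 111000100000
1s count = 4

even parity (4 ones in 111000100000)


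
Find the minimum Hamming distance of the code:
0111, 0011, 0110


Comparing all pairs, minimum distance: 1
Can detect 0 errors, correct 0 errors

1


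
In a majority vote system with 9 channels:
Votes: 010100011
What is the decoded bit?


Ones: 4 out of 9
Threshold: 5

0 (4/9 voted 1)


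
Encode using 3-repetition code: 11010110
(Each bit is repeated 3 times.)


Each bit -> 3 copies

111111000111000111111000


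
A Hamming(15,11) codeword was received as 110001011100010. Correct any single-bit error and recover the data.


Syndrome = 0: no error detected

Data: 00101100010 (no errors)


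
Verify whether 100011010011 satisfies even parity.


Number of 1s: 6

Yes, parity is correct (6 ones)


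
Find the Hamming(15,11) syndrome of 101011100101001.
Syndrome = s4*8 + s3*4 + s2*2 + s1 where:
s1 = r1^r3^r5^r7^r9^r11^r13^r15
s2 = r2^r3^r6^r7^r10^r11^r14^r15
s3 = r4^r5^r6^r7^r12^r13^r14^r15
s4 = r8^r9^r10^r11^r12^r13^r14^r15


s1=1, s2=1, s3=1, s4=1

Syndrome = 15 (error at position 15)


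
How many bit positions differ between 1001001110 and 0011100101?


XOR: 1010101011
Count of 1s: 6

6


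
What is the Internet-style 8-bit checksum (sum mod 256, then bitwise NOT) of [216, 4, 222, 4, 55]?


Sum = 501 mod 256 = 245
Complement = 10

10


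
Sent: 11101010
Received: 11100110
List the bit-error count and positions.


XOR: 00001100

2 error(s) at position(s): 4, 5


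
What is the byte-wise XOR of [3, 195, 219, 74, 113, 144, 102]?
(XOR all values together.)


XOR chain: 3 ^ 195 ^ 219 ^ 74 ^ 113 ^ 144 ^ 102 = 214

214


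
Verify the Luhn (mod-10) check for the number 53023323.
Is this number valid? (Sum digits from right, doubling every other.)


Luhn sum = 22
22 mod 10 = 2

Invalid (Luhn sum mod 10 = 2)


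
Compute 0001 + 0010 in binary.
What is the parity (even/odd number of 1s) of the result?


0001 = 1
0010 = 2
Sum = 3 = 11
1s count = 2

even parity (2 ones in 11)


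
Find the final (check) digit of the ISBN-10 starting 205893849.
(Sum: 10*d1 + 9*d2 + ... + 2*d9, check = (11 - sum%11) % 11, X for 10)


Weighted sum: 247
247 mod 11 = 5

Check digit: 6


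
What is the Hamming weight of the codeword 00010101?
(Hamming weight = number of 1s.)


Counting 1s in 00010101

3


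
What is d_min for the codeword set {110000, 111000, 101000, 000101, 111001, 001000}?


Comparing all pairs, minimum distance: 1
Can detect 0 errors, correct 0 errors

1


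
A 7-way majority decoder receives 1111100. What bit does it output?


Ones: 5 out of 7
Threshold: 4

1 (5/7 voted 1)


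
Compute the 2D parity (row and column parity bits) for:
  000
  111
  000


Row parities: 010
Column parities: 111

Row P: 010, Col P: 111, Corner: 1


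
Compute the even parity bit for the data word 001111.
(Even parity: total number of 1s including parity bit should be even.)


Number of 1s in data: 4
Parity bit: 0

0


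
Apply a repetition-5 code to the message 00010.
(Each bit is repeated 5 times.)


Each bit -> 5 copies

0000000000000001111100000


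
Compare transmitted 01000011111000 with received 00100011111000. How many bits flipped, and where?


XOR: 01100000000000

2 error(s) at position(s): 1, 2


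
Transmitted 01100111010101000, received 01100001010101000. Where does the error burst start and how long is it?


XOR: 00000110000000000

Burst at position 5, length 2


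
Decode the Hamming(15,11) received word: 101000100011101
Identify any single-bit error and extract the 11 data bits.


Syndrome = 0: no error detected

Data: 10010011101 (no errors)


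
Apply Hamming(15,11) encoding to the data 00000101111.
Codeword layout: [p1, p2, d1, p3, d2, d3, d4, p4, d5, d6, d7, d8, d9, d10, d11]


Parity bits: p1=0, p2=1, p3=0, p4=1

010000010101111


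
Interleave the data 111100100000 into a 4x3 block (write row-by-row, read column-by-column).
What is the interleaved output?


Matrix:
  111
  100
  100
  000
Read columns: 111010001000

111010001000


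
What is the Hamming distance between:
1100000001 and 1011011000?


XOR: 0111011001
Count of 1s: 6

6


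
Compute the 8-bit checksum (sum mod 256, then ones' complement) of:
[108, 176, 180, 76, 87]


Sum = 627 mod 256 = 115
Complement = 140

140


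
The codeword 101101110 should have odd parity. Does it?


Number of 1s: 6

No, parity error (6 ones)


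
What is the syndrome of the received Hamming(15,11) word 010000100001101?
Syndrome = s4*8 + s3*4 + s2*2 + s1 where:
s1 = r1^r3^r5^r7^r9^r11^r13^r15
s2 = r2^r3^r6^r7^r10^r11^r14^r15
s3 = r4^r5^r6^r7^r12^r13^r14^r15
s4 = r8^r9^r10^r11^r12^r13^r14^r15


s1=1, s2=1, s3=0, s4=1

Syndrome = 11 (error at position 11)


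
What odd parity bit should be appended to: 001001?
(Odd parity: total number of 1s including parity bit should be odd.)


Number of 1s in data: 2
Parity bit: 1

1


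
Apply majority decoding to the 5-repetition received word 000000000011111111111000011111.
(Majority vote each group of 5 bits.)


Groups: 00000, 00000, 11111, 11111, 10000, 11111
Majority votes: 001101

001101


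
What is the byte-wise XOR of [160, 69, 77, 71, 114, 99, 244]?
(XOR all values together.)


XOR chain: 160 ^ 69 ^ 77 ^ 71 ^ 114 ^ 99 ^ 244 = 10

10


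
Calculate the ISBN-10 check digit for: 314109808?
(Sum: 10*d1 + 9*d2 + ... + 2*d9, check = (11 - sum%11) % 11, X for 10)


Weighted sum: 171
171 mod 11 = 6

Check digit: 5


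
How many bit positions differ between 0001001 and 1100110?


XOR: 1101111
Count of 1s: 6

6


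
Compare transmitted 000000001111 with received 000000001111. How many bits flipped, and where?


XOR: 000000000000

0 errors (received matches sent)


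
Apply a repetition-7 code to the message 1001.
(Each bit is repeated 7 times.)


Each bit -> 7 copies

1111111000000000000001111111


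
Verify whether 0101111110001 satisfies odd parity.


Number of 1s: 8

No, parity error (8 ones)


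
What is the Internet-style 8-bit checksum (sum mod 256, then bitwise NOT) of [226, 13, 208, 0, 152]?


Sum = 599 mod 256 = 87
Complement = 168

168


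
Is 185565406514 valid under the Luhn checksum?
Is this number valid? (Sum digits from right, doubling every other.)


Luhn sum = 46
46 mod 10 = 6

Invalid (Luhn sum mod 10 = 6)


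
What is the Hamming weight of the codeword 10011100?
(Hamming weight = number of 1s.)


Counting 1s in 10011100

4


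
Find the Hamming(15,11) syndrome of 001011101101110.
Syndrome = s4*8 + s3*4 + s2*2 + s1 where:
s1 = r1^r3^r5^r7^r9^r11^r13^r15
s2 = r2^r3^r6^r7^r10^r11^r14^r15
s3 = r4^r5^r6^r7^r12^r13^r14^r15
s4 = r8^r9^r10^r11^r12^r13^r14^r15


s1=1, s2=1, s3=0, s4=1

Syndrome = 11 (error at position 11)


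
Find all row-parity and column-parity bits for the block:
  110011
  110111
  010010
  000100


Row parities: 0101
Column parities: 010010

Row P: 0101, Col P: 010010, Corner: 0


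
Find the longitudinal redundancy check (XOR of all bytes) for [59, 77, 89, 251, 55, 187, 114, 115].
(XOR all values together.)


XOR chain: 59 ^ 77 ^ 89 ^ 251 ^ 55 ^ 187 ^ 114 ^ 115 = 89

89


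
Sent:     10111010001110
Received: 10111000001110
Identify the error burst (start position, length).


XOR: 00000010000000

Burst at position 6, length 1


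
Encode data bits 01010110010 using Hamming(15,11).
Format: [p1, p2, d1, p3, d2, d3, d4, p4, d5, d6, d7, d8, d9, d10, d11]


Parity bits: p1=1, p2=0, p3=1, p4=1

100110110110010


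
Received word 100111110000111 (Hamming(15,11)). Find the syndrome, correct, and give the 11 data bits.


Syndrome = 5: error at position 5

Data: 00110000111 (corrected bit 5)


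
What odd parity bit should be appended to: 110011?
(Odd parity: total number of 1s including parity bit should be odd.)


Number of 1s in data: 4
Parity bit: 1

1


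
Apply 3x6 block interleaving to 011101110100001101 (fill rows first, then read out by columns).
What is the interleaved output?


Matrix:
  011101
  110100
  001101
Read columns: 010110101111000101

010110101111000101


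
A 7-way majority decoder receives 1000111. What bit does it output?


Ones: 4 out of 7
Threshold: 4

1 (4/7 voted 1)


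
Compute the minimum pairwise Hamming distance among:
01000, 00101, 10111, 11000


Comparing all pairs, minimum distance: 1
Can detect 0 errors, correct 0 errors

1


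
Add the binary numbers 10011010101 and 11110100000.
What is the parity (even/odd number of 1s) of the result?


10011010101 = 1237
11110100000 = 1952
Sum = 3189 = 110001110101
1s count = 7

odd parity (7 ones in 110001110101)


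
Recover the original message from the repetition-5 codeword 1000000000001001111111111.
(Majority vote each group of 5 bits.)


Groups: 10000, 00000, 00100, 11111, 11111
Majority votes: 00011

00011


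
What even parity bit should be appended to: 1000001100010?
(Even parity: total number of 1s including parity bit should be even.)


Number of 1s in data: 4
Parity bit: 0

0


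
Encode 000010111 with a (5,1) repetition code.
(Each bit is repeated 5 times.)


Each bit -> 5 copies

000000000000000000001111100000111111111111111


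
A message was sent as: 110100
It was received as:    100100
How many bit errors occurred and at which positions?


XOR: 010000

1 error(s) at position(s): 1


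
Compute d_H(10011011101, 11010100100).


XOR: 01001111001
Count of 1s: 6

6


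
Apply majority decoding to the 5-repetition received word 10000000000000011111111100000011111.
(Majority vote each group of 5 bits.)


Groups: 10000, 00000, 00000, 11111, 11110, 00000, 11111
Majority votes: 0001101

0001101


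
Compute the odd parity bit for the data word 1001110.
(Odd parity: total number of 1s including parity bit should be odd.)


Number of 1s in data: 4
Parity bit: 1

1


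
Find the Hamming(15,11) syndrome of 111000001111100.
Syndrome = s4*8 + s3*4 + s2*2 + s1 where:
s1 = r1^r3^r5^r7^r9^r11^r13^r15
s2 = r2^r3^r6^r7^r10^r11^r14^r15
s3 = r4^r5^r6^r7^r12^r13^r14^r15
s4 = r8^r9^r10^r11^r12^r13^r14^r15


s1=1, s2=0, s3=0, s4=1

Syndrome = 9 (error at position 9)


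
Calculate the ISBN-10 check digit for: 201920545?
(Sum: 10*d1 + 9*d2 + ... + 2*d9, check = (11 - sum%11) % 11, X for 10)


Weighted sum: 145
145 mod 11 = 2

Check digit: 9


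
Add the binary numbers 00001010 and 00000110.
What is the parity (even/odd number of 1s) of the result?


00001010 = 10
00000110 = 6
Sum = 16 = 10000
1s count = 1

odd parity (1 ones in 10000)


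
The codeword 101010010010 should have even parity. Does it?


Number of 1s: 5

No, parity error (5 ones)


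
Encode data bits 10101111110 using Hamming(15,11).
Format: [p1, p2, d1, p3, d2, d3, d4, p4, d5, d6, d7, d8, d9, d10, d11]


Parity bits: p1=0, p2=1, p3=0, p4=0

011001001111110


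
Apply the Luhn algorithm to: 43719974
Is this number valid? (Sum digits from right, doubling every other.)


Luhn sum = 44
44 mod 10 = 4

Invalid (Luhn sum mod 10 = 4)


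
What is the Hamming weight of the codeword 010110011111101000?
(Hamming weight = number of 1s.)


Counting 1s in 010110011111101000

10


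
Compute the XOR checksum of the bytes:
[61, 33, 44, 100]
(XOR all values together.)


XOR chain: 61 ^ 33 ^ 44 ^ 100 = 84

84


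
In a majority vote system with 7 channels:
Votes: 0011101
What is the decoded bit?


Ones: 4 out of 7
Threshold: 4

1 (4/7 voted 1)


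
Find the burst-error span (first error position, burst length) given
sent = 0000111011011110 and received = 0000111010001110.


XOR: 0000000001010000

Burst at position 9, length 3


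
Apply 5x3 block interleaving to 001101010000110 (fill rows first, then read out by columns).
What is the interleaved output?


Matrix:
  001
  101
  010
  000
  110
Read columns: 010010010111000

010010010111000


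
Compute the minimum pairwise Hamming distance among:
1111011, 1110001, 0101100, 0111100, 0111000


Comparing all pairs, minimum distance: 1
Can detect 0 errors, correct 0 errors

1


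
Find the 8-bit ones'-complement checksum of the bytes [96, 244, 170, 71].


Sum = 581 mod 256 = 69
Complement = 186

186


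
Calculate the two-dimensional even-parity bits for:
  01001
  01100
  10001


Row parities: 000
Column parities: 10100

Row P: 000, Col P: 10100, Corner: 0


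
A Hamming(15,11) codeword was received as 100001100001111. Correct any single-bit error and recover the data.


Syndrome = 0: no error detected

Data: 00110001111 (no errors)


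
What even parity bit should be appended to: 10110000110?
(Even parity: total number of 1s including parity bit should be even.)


Number of 1s in data: 5
Parity bit: 1

1


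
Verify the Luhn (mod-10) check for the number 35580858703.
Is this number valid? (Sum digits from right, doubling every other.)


Luhn sum = 45
45 mod 10 = 5

Invalid (Luhn sum mod 10 = 5)


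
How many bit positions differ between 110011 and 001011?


XOR: 111000
Count of 1s: 3

3


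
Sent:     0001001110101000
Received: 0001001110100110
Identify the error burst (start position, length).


XOR: 0000000000001110

Burst at position 12, length 3


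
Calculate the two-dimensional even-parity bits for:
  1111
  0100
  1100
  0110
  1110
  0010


Row parities: 010011
Column parities: 1101

Row P: 010011, Col P: 1101, Corner: 1


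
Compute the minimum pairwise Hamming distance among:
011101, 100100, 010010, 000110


Comparing all pairs, minimum distance: 2
Can detect 1 errors, correct 0 errors

2


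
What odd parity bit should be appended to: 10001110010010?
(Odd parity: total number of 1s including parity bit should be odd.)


Number of 1s in data: 6
Parity bit: 1

1


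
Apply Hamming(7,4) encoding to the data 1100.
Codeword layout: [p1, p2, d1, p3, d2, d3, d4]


Parity bits: p1=0, p2=1, p3=1

0111100


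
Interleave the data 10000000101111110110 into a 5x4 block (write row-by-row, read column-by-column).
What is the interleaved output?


Matrix:
  1000
  0000
  1011
  1111
  0110
Read columns: 10110000110011100110

10110000110011100110


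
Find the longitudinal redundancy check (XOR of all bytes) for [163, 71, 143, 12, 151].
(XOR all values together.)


XOR chain: 163 ^ 71 ^ 143 ^ 12 ^ 151 = 240

240


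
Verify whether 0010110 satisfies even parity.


Number of 1s: 3

No, parity error (3 ones)


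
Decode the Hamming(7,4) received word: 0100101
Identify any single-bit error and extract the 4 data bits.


Syndrome = 0: no error detected

Data: 0101 (no errors)


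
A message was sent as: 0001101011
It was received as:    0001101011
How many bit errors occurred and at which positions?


XOR: 0000000000

0 errors (received matches sent)


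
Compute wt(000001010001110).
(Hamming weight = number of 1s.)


Counting 1s in 000001010001110

5


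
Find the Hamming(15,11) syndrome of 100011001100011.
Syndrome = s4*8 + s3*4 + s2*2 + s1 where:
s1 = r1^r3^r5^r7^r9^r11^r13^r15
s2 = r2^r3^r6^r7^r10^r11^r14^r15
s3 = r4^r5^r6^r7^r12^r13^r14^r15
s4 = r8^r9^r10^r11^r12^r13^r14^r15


s1=0, s2=0, s3=0, s4=0

Syndrome = 0 (no error)


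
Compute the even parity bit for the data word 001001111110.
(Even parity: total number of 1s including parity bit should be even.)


Number of 1s in data: 7
Parity bit: 1

1


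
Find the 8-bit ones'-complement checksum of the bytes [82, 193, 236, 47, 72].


Sum = 630 mod 256 = 118
Complement = 137

137


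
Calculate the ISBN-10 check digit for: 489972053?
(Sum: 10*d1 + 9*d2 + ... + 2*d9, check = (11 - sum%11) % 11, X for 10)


Weighted sum: 320
320 mod 11 = 1

Check digit: X


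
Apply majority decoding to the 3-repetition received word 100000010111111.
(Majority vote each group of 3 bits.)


Groups: 100, 000, 010, 111, 111
Majority votes: 00011

00011


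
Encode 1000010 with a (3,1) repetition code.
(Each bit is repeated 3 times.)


Each bit -> 3 copies

111000000000000111000


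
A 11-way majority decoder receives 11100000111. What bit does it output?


Ones: 6 out of 11
Threshold: 6

1 (6/11 voted 1)


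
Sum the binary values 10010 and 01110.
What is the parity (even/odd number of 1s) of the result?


10010 = 18
01110 = 14
Sum = 32 = 100000
1s count = 1

odd parity (1 ones in 100000)


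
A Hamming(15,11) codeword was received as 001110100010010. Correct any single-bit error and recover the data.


Syndrome = 0: no error detected

Data: 11010010010 (no errors)


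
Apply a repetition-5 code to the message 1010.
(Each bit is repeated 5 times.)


Each bit -> 5 copies

11111000001111100000


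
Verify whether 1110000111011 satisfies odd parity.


Number of 1s: 8

No, parity error (8 ones)


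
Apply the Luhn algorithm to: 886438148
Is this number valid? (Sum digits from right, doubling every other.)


Luhn sum = 56
56 mod 10 = 6

Invalid (Luhn sum mod 10 = 6)


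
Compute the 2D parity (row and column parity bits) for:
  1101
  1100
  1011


Row parities: 101
Column parities: 1010

Row P: 101, Col P: 1010, Corner: 0


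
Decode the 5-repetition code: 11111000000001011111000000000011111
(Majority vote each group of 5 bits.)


Groups: 11111, 00000, 00010, 11111, 00000, 00000, 11111
Majority votes: 1001001

1001001


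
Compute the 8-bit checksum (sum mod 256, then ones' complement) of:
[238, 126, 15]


Sum = 379 mod 256 = 123
Complement = 132

132


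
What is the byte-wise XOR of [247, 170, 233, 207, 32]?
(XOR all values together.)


XOR chain: 247 ^ 170 ^ 233 ^ 207 ^ 32 = 91

91


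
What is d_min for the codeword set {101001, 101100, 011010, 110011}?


Comparing all pairs, minimum distance: 2
Can detect 1 errors, correct 0 errors

2


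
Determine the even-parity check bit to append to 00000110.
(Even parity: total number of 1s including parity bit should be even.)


Number of 1s in data: 2
Parity bit: 0

0


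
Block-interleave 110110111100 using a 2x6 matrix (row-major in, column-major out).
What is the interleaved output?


Matrix:
  110110
  111100
Read columns: 111101111000

111101111000


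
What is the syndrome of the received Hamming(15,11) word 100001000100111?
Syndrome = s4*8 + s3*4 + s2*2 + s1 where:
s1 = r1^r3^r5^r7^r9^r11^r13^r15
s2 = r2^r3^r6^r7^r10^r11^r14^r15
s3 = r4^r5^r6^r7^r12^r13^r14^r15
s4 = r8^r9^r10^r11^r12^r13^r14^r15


s1=1, s2=0, s3=0, s4=0

Syndrome = 1 (error at position 1)


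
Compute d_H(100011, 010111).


XOR: 110100
Count of 1s: 3

3


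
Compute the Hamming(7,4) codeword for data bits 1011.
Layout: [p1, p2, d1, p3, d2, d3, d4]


Parity bits: p1=0, p2=1, p3=0

0110011


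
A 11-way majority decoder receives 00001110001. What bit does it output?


Ones: 4 out of 11
Threshold: 6

0 (4/11 voted 1)


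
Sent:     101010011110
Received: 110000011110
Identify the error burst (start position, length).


XOR: 011010000000

Burst at position 1, length 4


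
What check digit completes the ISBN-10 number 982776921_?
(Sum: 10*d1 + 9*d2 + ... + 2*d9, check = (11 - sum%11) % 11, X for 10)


Weighted sum: 343
343 mod 11 = 2

Check digit: 9


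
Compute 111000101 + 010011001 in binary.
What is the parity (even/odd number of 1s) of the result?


111000101 = 453
010011001 = 153
Sum = 606 = 1001011110
1s count = 6

even parity (6 ones in 1001011110)


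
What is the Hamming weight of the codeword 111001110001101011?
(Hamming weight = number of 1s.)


Counting 1s in 111001110001101011

11


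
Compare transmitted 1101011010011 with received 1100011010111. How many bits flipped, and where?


XOR: 0001000000100

2 error(s) at position(s): 3, 10


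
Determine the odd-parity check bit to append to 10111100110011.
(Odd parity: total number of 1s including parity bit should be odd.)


Number of 1s in data: 9
Parity bit: 0

0


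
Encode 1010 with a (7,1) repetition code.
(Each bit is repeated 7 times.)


Each bit -> 7 copies

1111111000000011111110000000


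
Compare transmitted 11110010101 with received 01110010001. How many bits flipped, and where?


XOR: 10000000100

2 error(s) at position(s): 0, 8


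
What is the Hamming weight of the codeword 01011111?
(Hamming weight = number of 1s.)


Counting 1s in 01011111

6


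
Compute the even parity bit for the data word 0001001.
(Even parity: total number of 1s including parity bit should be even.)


Number of 1s in data: 2
Parity bit: 0

0


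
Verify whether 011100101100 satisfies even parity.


Number of 1s: 6

Yes, parity is correct (6 ones)


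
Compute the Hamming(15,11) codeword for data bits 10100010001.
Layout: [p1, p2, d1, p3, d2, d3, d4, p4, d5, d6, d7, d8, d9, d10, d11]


Parity bits: p1=1, p2=0, p3=0, p4=0

101001000010001


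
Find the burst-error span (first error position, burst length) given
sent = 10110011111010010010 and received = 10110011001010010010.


XOR: 00000000110000000000

Burst at position 8, length 2


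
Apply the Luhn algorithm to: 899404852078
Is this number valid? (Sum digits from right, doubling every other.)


Luhn sum = 62
62 mod 10 = 2

Invalid (Luhn sum mod 10 = 2)


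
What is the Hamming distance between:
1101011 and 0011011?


XOR: 1110000
Count of 1s: 3

3


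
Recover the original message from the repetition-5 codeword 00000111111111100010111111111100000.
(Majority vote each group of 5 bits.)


Groups: 00000, 11111, 11111, 00010, 11111, 11111, 00000
Majority votes: 0110110

0110110


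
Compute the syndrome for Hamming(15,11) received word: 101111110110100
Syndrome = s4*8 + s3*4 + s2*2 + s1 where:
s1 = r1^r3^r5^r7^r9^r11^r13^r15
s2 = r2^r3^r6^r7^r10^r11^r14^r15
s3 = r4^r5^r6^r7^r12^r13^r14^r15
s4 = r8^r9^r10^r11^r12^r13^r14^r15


s1=0, s2=1, s3=1, s4=0

Syndrome = 6 (error at position 6)


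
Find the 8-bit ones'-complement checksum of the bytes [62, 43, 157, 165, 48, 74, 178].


Sum = 727 mod 256 = 215
Complement = 40

40


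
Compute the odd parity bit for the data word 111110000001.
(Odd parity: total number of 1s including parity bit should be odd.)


Number of 1s in data: 6
Parity bit: 1

1


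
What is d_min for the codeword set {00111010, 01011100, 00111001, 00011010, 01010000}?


Comparing all pairs, minimum distance: 1
Can detect 0 errors, correct 0 errors

1


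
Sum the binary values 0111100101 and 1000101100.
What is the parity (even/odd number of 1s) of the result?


0111100101 = 485
1000101100 = 556
Sum = 1041 = 10000010001
1s count = 3

odd parity (3 ones in 10000010001)


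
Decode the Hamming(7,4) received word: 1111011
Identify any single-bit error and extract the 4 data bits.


Syndrome = 5: error at position 5

Data: 1111 (corrected bit 5)


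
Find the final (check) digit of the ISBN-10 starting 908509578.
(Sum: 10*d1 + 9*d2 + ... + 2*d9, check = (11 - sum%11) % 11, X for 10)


Weighted sum: 291
291 mod 11 = 5

Check digit: 6


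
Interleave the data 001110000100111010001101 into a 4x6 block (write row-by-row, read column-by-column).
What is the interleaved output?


Matrix:
  001110
  000100
  111010
  001101
Read columns: 001000101011110110100001

001000101011110110100001


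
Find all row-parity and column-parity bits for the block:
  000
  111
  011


Row parities: 010
Column parities: 100

Row P: 010, Col P: 100, Corner: 1


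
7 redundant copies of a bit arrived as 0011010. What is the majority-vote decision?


Ones: 3 out of 7
Threshold: 4

0 (3/7 voted 1)


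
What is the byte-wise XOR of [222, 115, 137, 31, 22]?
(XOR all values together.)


XOR chain: 222 ^ 115 ^ 137 ^ 31 ^ 22 = 45

45


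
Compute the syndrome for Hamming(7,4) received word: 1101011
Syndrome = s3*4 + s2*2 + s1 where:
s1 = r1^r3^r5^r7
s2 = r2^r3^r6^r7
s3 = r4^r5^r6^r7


s1=0, s2=1, s3=1

Syndrome = 6 (error at position 6)


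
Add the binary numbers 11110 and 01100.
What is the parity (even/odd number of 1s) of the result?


11110 = 30
01100 = 12
Sum = 42 = 101010
1s count = 3

odd parity (3 ones in 101010)


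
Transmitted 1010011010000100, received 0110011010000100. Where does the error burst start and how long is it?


XOR: 1100000000000000

Burst at position 0, length 2


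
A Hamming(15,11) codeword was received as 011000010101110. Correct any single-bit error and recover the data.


Syndrome = 12: error at position 12

Data: 10000100110 (corrected bit 12)


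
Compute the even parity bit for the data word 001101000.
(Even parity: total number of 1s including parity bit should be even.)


Number of 1s in data: 3
Parity bit: 1

1


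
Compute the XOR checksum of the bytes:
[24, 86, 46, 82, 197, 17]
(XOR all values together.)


XOR chain: 24 ^ 86 ^ 46 ^ 82 ^ 197 ^ 17 = 230

230


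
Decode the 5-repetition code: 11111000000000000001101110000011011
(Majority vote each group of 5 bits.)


Groups: 11111, 00000, 00000, 00001, 10111, 00000, 11011
Majority votes: 1000101

1000101
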